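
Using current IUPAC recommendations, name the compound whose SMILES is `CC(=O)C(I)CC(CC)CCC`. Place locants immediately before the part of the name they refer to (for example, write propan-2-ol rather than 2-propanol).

5-ethyl-3-iodooctan-2-one

The longest chain bearing the carbonyl is 8 carbons long (octane).
A ketone (C=O on an internal carbon) is the principal characteristic group, giving the suffix -one.
Choose the numbering such that numbering from this end puts the carbonyl group at C-2 rather than C-7.
This places the carbonyl at C-2; an ethyl group at C-5; an iodo group at C-3.
The substituents are ordered alphabetically, ignoring any di-/tri- multipliers.
The name is 5-ethyl-3-iodooctan-2-one.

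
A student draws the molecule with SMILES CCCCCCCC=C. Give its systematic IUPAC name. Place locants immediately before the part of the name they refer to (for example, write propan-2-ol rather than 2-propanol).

Counting along the main chain through the multiple bond gives 9 carbons: the parent is nonane.
There is one C=C double bond, indicated by the ending -ene.
The numbering direction is chosen so that numbering from this end puts the double bond at C-1 rather than C-8.
With this numbering: the double bond between C-1 and C-2.
The name is non-1-ene.

non-1-ene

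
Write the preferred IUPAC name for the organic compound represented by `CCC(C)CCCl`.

1-chloro-3-methylpentane

The longest carbon chain is 5 atoms: the parent is pentane.
Choose the numbering such that the substituent locant set {1,3} is lower than {3,5} at the first point of difference.
That gives a chloro group at C-1; a methyl group at C-3.
Prefixes are listed alphabetically: chloro, methyl.
Putting it together: 1-chloro-3-methylpentane.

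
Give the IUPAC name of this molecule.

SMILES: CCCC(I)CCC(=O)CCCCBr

The longest chain bearing the carbonyl is 11 carbons long (undecane).
The highest-priority functional group is a ketone (C=O on an internal carbon), so the name ends in -one.
Choose the numbering such that numbering from this end puts the carbonyl group at C-5 rather than C-7.
With this numbering: the carbonyl at C-5; a bromo group at C-1; an iodo group at C-8.
Prefixes are listed alphabetically: bromo, iodo.
Putting it together: 1-bromo-8-iodoundecan-5-one.

1-bromo-8-iodoundecan-5-one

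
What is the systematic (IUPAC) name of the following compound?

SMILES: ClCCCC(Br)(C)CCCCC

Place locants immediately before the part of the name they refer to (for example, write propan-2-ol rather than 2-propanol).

The longest continuous carbon chain has 9 atoms, so the parent hydride is nonane.
Choose the numbering such that the substituent locant set {1,4,4} is lower than {6,6,9} at the first point of difference.
That gives a bromo group at C-4; a chloro group at C-1; a methyl group at C-4.
The substituents are ordered alphabetically, ignoring any di-/tri- multipliers.
The name is 4-bromo-1-chloro-4-methylnonane.

4-bromo-1-chloro-4-methylnonane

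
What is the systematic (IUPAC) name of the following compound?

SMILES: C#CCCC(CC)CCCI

5-ethyl-8-iodooct-1-yne

The longest carbon chain that includes the multiple bond has 8 carbons, so the parent hydride is octane.
A C≡C triple bond in the chain gives the infix -yne-.
Number the chain so that numbering from this end puts the triple bond at C-1 rather than C-7.
That gives the triple bond between C-1 and C-2; an ethyl group at C-5; an iodo group at C-8.
The substituents are ordered alphabetically, ignoring any di-/tri- multipliers.
Putting it together: 5-ethyl-8-iodooct-1-yne.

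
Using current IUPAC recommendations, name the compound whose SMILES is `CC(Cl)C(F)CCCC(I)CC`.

The parent chain contains 9 carbons (nonane).
The numbering direction is chosen so that the substituent locant set {2,3,7} is lower than {3,7,8} at the first point of difference.
That gives a chloro group at C-2; a fluoro group at C-3; an iodo group at C-7.
Prefixes are listed alphabetically: chloro, fluoro, iodo.
Putting it together: 2-chloro-3-fluoro-7-iodononane.

2-chloro-3-fluoro-7-iodononane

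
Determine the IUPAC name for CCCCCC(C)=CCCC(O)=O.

5-methyldec-4-enoic acid

The longest carbon chain that includes the –COOH group and the multiple bond has 10 carbons, so the parent hydride is decane.
A carboxylic acid (terminal –COOH) is the principal characteristic group, giving the suffix -oic acid.
A C=C double bond in the chain gives the infix -ene-.
Choose the numbering such that the carboxylic acid carbon is C-1 by definition.
This places the double bond between C-4 and C-5; a methyl group at C-5.
Putting it together: 5-methyldec-4-enoic acid.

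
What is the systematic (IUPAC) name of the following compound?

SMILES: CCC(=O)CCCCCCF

The longest carbon chain that includes the carbonyl has 9 carbons, so the parent hydride is nonane.
The principal characteristic group is a ketone (C=O on an internal carbon), named with the suffix -one.
The numbering direction is chosen so that numbering from this end puts the carbonyl group at C-3 rather than C-7.
That gives the carbonyl at C-3; a fluoro group at C-9.
Putting it together: 9-fluorononan-3-one.

9-fluorononan-3-one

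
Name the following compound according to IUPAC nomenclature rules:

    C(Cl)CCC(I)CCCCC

1-chloro-4-iodononane

The parent chain contains 9 carbons (nonane).
The numbering direction is chosen so that the substituent locant set {1,4} is lower than {6,9} at the first point of difference.
That gives a chloro group at C-1; an iodo group at C-4.
Substituent prefixes are cited in alphabetical order (multiplying prefixes like di-/tri- are ignored for ordering).
Putting it together: 1-chloro-4-iodononane.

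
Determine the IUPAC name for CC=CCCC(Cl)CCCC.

6-chlorodec-2-ene

The longest carbon chain that includes the multiple bond has 10 carbons, so the parent hydride is decane.
A C=C double bond in the chain gives the infix -ene-.
Choose the numbering such that numbering from this end puts the double bond at C-2 rather than C-8.
This places the double bond between C-2 and C-3; a chloro group at C-6.
The name is 6-chlorodec-2-ene.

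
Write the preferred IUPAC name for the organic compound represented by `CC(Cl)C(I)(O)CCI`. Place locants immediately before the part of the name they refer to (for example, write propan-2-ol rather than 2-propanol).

4-chloro-1,3-diiodopentan-3-ol

Counting along the main chain through the –OH group gives 5 carbons: the parent is pentane.
The highest-priority functional group is an alcohol (–OH), so the name ends in -ol.
Choose the numbering such that the substituent locant set {1,3,4} is lower than {2,3,5} at the first point of difference.
With this numbering: the hydroxyl at C-3; a chloro group at C-4; iodo groups at C-1 and C-3.
The substituents are ordered alphabetically, ignoring any di-/tri- multipliers.
The name is 4-chloro-1,3-diiodopentan-3-ol.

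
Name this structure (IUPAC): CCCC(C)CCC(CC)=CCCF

4-ethyl-1-fluoro-7-methyldec-3-ene

The longest carbon chain that includes the multiple bond has 10 carbons, so the parent hydride is decane.
A C=C double bond in the chain gives the infix -ene-.
Number the chain so that numbering from this end puts the double bond at C-3 rather than C-7.
With this numbering: the double bond between C-3 and C-4; an ethyl group at C-4; a fluoro group at C-1; a methyl group at C-7.
The substituents are ordered alphabetically, ignoring any di-/tri- multipliers.
Assembling the pieces gives 4-ethyl-1-fluoro-7-methyldec-3-ene.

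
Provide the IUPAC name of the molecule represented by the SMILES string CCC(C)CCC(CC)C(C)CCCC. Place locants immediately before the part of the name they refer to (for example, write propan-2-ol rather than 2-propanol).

6-ethyl-3,7-dimethylundecane

The longest carbon chain is 11 atoms: the parent is undecane.
Choose the numbering such that the substituent locant set {3,6,7} is lower than {5,6,9} at the first point of difference.
That gives an ethyl group at C-6; methyl groups at C-3 and C-7.
The substituents are ordered alphabetically, ignoring any di-/tri- multipliers.
Assembling the pieces gives 6-ethyl-3,7-dimethylundecane.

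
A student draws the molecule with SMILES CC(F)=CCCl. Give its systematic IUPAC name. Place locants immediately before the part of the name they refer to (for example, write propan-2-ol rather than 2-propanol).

Counting along the main chain through the multiple bond gives 4 carbons: the parent is butane.
There is one C=C double bond, indicated by the ending -ene.
The numbering direction is chosen so that the substituent locant set {1,3} is lower than {2,4} at the first point of difference.
That gives the double bond between C-2 and C-3; a chloro group at C-1; a fluoro group at C-3.
Substituent prefixes are cited in alphabetical order (multiplying prefixes like di-/tri- are ignored for ordering).
Assembling the pieces gives 1-chloro-3-fluorobut-2-ene.

1-chloro-3-fluorobut-2-ene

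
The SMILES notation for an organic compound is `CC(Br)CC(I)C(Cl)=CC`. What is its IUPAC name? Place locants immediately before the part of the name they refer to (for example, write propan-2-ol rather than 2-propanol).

6-bromo-3-chloro-4-iodohept-2-ene

The longest chain bearing the multiple bond is 7 carbons long (heptane).
The chain contains a C=C double bond, so the unsaturation ending is -ene.
Number the chain so that numbering from this end puts the double bond at C-2 rather than C-5.
With this numbering: the double bond between C-2 and C-3; a bromo group at C-6; a chloro group at C-3; an iodo group at C-4.
Prefixes are listed alphabetically: bromo, chloro, iodo.
The name is 6-bromo-3-chloro-4-iodohept-2-ene.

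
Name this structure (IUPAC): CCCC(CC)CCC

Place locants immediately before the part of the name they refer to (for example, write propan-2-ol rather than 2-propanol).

4-ethylheptane

The parent chain contains 7 carbons (heptane).
Numbering from either end gives identical locants here.
That gives an ethyl group at C-4.
Putting it together: 4-ethylheptane.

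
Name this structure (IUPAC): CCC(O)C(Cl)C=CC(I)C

4-chloro-7-iodooct-5-en-3-ol

The longest chain bearing the –OH group and the multiple bond is 8 carbons long (octane).
The highest-priority functional group is an alcohol (–OH), so the name ends in -ol.
A C=C double bond in the chain gives the infix -ene-.
Number the chain so that numbering from this end puts the hydroxyl group at C-3 rather than C-6.
With this numbering: the hydroxyl at C-3; the double bond between C-5 and C-6; a chloro group at C-4; an iodo group at C-7.
Prefixes are listed alphabetically: chloro, iodo.
The name is 4-chloro-7-iodooct-5-en-3-ol.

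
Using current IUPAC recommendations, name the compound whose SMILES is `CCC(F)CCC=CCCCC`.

9-fluoroundec-5-ene

Counting along the main chain through the multiple bond gives 11 carbons: the parent is undecane.
The chain contains a C=C double bond, so the unsaturation ending is -ene.
The numbering direction is chosen so that numbering from this end puts the double bond at C-5 rather than C-6.
This places the double bond between C-5 and C-6; a fluoro group at C-9.
Assembling the pieces gives 9-fluoroundec-5-ene.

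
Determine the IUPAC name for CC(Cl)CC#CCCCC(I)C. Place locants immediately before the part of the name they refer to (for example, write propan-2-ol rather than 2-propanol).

2-chloro-9-iododec-4-yne

The longest chain bearing the multiple bond is 10 carbons long (decane).
There is one C≡C triple bond, indicated by the ending -yne.
Number the chain so that numbering from this end puts the triple bond at C-4 rather than C-6.
With this numbering: the triple bond between C-4 and C-5; a chloro group at C-2; an iodo group at C-9.
Prefixes are listed alphabetically: chloro, iodo.
The name is 2-chloro-9-iododec-4-yne.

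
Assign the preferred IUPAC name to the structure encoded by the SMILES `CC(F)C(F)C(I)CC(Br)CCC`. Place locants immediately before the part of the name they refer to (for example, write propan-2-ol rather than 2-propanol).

6-bromo-2,3-difluoro-4-iodononane

The parent chain contains 9 carbons (nonane).
Number the chain so that the substituent locant set {2,3,4,6} is lower than {4,6,7,8} at the first point of difference.
This places a bromo group at C-6; fluoro groups at C-2 and C-3; an iodo group at C-4.
The substituents are ordered alphabetically, ignoring any di-/tri- multipliers.
The name is 6-bromo-2,3-difluoro-4-iodononane.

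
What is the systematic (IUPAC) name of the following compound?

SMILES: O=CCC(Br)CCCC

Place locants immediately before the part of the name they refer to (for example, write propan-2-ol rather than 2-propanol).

3-bromoheptanal

The longest chain bearing the –CHO group is 7 carbons long (heptane).
The principal characteristic group is an aldehyde (terminal –CHO), named with the suffix -al.
Choose the numbering such that the aldehyde carbon is C-1 by definition.
With this numbering: a bromo group at C-3.
Assembling the pieces gives 3-bromoheptanal.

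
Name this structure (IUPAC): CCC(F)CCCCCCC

The parent chain contains 10 carbons (decane).
Number the chain so that the substituent locant set {3} is lower than {8} at the first point of difference.
With this numbering: a fluoro group at C-3.
Putting it together: 3-fluorodecane.

3-fluorodecane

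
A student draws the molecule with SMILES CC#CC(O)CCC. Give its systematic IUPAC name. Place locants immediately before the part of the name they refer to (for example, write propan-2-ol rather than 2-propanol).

The longest carbon chain that includes the –OH group and the multiple bond has 7 carbons, so the parent hydride is heptane.
The highest-priority functional group is an alcohol (–OH), so the name ends in -ol.
A C≡C triple bond in the chain gives the infix -yne-.
The numbering direction is chosen so that numbering from this end puts the triple bond at C-2 rather than C-5.
That gives the hydroxyl at C-4; the triple bond between C-2 and C-3.
Putting it together: hept-2-yn-4-ol.

hept-2-yn-4-ol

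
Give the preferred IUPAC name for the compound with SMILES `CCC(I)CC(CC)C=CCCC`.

The longest chain bearing the multiple bond is 10 carbons long (decane).
The chain contains a C=C double bond, so the unsaturation ending is -ene.
Number the chain so that numbering from this end puts the double bond at C-4 rather than C-6.
That gives the double bond between C-4 and C-5; an ethyl group at C-6; an iodo group at C-8.
The substituents are ordered alphabetically, ignoring any di-/tri- multipliers.
The name is 6-ethyl-8-iododec-4-ene.

6-ethyl-8-iododec-4-ene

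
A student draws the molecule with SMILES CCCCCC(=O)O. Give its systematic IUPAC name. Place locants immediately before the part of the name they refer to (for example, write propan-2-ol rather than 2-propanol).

The longest chain bearing the –COOH group is 6 carbons long (hexane).
A carboxylic acid (terminal –COOH) is the principal characteristic group, giving the suffix -oic acid.
Number the chain so that the carboxylic acid carbon is C-1 by definition.
Assembling the pieces gives hexanoic acid.

hexanoic acid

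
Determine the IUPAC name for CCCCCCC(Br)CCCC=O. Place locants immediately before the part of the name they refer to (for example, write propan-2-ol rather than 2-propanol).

The longest chain bearing the –CHO group is 11 carbons long (undecane).
The principal characteristic group is an aldehyde (terminal –CHO), named with the suffix -al.
Number the chain so that the aldehyde carbon is C-1 by definition.
With this numbering: a bromo group at C-5.
Putting it together: 5-bromoundecanal.

5-bromoundecanal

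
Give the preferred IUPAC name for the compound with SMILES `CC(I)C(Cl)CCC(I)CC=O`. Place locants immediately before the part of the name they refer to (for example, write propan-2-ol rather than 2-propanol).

Counting along the main chain through the –CHO group gives 8 carbons: the parent is octane.
The principal characteristic group is an aldehyde (terminal –CHO), named with the suffix -al.
The numbering direction is chosen so that the aldehyde carbon is C-1 by definition.
That gives a chloro group at C-6; iodo groups at C-3 and C-7.
The substituents are ordered alphabetically, ignoring any di-/tri- multipliers.
Assembling the pieces gives 6-chloro-3,7-diiodooctanal.

6-chloro-3,7-diiodooctanal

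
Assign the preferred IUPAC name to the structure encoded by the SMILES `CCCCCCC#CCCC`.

undec-4-yne

Counting along the main chain through the multiple bond gives 11 carbons: the parent is undecane.
A C≡C triple bond in the chain gives the infix -yne-.
Choose the numbering such that numbering from this end puts the triple bond at C-4 rather than C-7.
This places the triple bond between C-4 and C-5.
The name is undec-4-yne.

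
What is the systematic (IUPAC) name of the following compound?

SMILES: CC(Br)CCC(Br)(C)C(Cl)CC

The longest carbon chain is 8 atoms: the parent is octane.
The numbering direction is chosen so that the substituent locant set {2,5,5,6} is lower than {3,4,4,7} at the first point of difference.
This places bromo groups at C-2 and C-5; a chloro group at C-6; a methyl group at C-5.
Substituent prefixes are cited in alphabetical order (multiplying prefixes like di-/tri- are ignored for ordering).
Putting it together: 2,5-dibromo-6-chloro-5-methyloctane.

2,5-dibromo-6-chloro-5-methyloctane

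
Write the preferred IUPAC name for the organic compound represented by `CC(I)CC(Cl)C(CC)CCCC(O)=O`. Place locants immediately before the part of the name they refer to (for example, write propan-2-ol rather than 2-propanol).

The longest chain bearing the –COOH group is 9 carbons long (nonane).
The principal characteristic group is a carboxylic acid (terminal –COOH), named with the suffix -oic acid.
The numbering direction is chosen so that the carboxylic acid carbon is C-1 by definition.
With this numbering: a chloro group at C-6; an ethyl group at C-5; an iodo group at C-8.
Prefixes are listed alphabetically: chloro, ethyl, iodo.
Assembling the pieces gives 6-chloro-5-ethyl-8-iodononanoic acid.

6-chloro-5-ethyl-8-iodononanoic acid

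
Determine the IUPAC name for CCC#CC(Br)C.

2-bromohex-3-yne

The longest carbon chain that includes the multiple bond has 6 carbons, so the parent hydride is hexane.
There is one C≡C triple bond, indicated by the ending -yne.
Choose the numbering such that the substituent locant set {2} is lower than {5} at the first point of difference.
With this numbering: the triple bond between C-3 and C-4; a bromo group at C-2.
Assembling the pieces gives 2-bromohex-3-yne.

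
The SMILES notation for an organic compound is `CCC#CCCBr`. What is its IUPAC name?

1-bromohex-3-yne

Counting along the main chain through the multiple bond gives 6 carbons: the parent is hexane.
There is one C≡C triple bond, indicated by the ending -yne.
Number the chain so that the substituent locant set {1} is lower than {6} at the first point of difference.
This places the triple bond between C-3 and C-4; a bromo group at C-1.
The name is 1-bromohex-3-yne.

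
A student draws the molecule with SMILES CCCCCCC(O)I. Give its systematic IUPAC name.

1-iodoheptan-1-ol

The longest carbon chain that includes the –OH group has 7 carbons, so the parent hydride is heptane.
The highest-priority functional group is an alcohol (–OH), so the name ends in -ol.
Number the chain so that numbering from this end puts the hydroxyl group at C-1 rather than C-7.
With this numbering: the hydroxyl at C-1; an iodo group at C-1.
Putting it together: 1-iodoheptan-1-ol.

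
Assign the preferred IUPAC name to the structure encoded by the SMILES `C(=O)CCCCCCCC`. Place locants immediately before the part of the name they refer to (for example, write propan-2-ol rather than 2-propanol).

nonanal

The longest carbon chain that includes the –CHO group has 9 carbons, so the parent hydride is nonane.
The principal characteristic group is an aldehyde (terminal –CHO), named with the suffix -al.
Choose the numbering such that the aldehyde carbon is C-1 by definition.
Putting it together: nonanal.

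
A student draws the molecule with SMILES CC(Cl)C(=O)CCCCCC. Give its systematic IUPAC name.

2-chlorononan-3-one

Counting along the main chain through the carbonyl gives 9 carbons: the parent is nonane.
The highest-priority functional group is a ketone (C=O on an internal carbon), so the name ends in -one.
Number the chain so that numbering from this end puts the carbonyl group at C-3 rather than C-7.
This places the carbonyl at C-3; a chloro group at C-2.
The name is 2-chlorononan-3-one.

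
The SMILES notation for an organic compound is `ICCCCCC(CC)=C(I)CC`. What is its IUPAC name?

4-ethyl-3,9-diiodonon-3-ene

The longest carbon chain that includes the multiple bond has 9 carbons, so the parent hydride is nonane.
There is one C=C double bond, indicated by the ending -ene.
Number the chain so that numbering from this end puts the double bond at C-3 rather than C-6.
This places the double bond between C-3 and C-4; an ethyl group at C-4; iodo groups at C-3 and C-9.
Substituent prefixes are cited in alphabetical order (multiplying prefixes like di-/tri- are ignored for ordering).
Assembling the pieces gives 4-ethyl-3,9-diiodonon-3-ene.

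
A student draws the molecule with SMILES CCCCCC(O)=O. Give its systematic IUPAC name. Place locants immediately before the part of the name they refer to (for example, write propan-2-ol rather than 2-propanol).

Counting along the main chain through the –COOH group gives 6 carbons: the parent is hexane.
A carboxylic acid (terminal –COOH) is the principal characteristic group, giving the suffix -oic acid.
Number the chain so that the carboxylic acid carbon is C-1 by definition.
The name is hexanoic acid.

hexanoic acid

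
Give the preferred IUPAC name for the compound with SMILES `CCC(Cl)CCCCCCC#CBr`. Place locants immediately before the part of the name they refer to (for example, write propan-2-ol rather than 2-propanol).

The longest carbon chain that includes the multiple bond has 11 carbons, so the parent hydride is undecane.
A C≡C triple bond in the chain gives the infix -yne-.
Number the chain so that numbering from this end puts the triple bond at C-1 rather than C-10.
This places the triple bond between C-1 and C-2; a bromo group at C-1; a chloro group at C-9.
The substituents are ordered alphabetically, ignoring any di-/tri- multipliers.
The name is 1-bromo-9-chloroundec-1-yne.

1-bromo-9-chloroundec-1-yne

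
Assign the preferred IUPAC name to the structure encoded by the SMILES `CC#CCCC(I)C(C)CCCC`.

6-iodo-7-methylundec-2-yne

The longest chain bearing the multiple bond is 11 carbons long (undecane).
There is one C≡C triple bond, indicated by the ending -yne.
The numbering direction is chosen so that numbering from this end puts the triple bond at C-2 rather than C-9.
This places the triple bond between C-2 and C-3; an iodo group at C-6; a methyl group at C-7.
Prefixes are listed alphabetically: iodo, methyl.
Putting it together: 6-iodo-7-methylundec-2-yne.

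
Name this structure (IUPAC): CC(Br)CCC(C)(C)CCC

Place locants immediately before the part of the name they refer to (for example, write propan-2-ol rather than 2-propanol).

2-bromo-5,5-dimethyloctane

The parent chain contains 8 carbons (octane).
The numbering direction is chosen so that the substituent locant set {2,5,5} is lower than {4,4,7} at the first point of difference.
That gives a bromo group at C-2; two methyl groups at C-5.
The substituents are ordered alphabetically, ignoring any di-/tri- multipliers.
Assembling the pieces gives 2-bromo-5,5-dimethyloctane.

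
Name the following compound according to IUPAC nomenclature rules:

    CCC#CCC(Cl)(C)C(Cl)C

6,7-dichloro-6-methyloct-3-yne

The longest carbon chain that includes the multiple bond has 8 carbons, so the parent hydride is octane.
There is one C≡C triple bond, indicated by the ending -yne.
Number the chain so that numbering from this end puts the triple bond at C-3 rather than C-5.
With this numbering: the triple bond between C-3 and C-4; chloro groups at C-6 and C-7; a methyl group at C-6.
Substituent prefixes are cited in alphabetical order (multiplying prefixes like di-/tri- are ignored for ordering).
Assembling the pieces gives 6,7-dichloro-6-methyloct-3-yne.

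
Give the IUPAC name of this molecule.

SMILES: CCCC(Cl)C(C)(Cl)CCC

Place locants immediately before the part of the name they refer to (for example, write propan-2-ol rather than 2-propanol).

4,5-dichloro-4-methyloctane

The longest carbon chain is 8 atoms: the parent is octane.
The numbering direction is chosen so that the substituent locant set {4,4,5} is lower than {4,5,5} at the first point of difference.
With this numbering: chloro groups at C-4 and C-5; a methyl group at C-4.
Prefixes are listed alphabetically: chloro, methyl.
The name is 4,5-dichloro-4-methyloctane.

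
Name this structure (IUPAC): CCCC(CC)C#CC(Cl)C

2-chloro-5-ethyloct-3-yne

The longest chain bearing the multiple bond is 8 carbons long (octane).
A C≡C triple bond in the chain gives the infix -yne-.
Number the chain so that numbering from this end puts the triple bond at C-3 rather than C-5.
With this numbering: the triple bond between C-3 and C-4; a chloro group at C-2; an ethyl group at C-5.
Prefixes are listed alphabetically: chloro, ethyl.
Putting it together: 2-chloro-5-ethyloct-3-yne.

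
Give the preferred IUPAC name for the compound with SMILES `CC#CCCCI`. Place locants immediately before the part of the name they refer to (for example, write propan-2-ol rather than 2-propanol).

6-iodohex-2-yne

The longest carbon chain that includes the multiple bond has 6 carbons, so the parent hydride is hexane.
There is one C≡C triple bond, indicated by the ending -yne.
Choose the numbering such that numbering from this end puts the triple bond at C-2 rather than C-4.
This places the triple bond between C-2 and C-3; an iodo group at C-6.
The name is 6-iodohex-2-yne.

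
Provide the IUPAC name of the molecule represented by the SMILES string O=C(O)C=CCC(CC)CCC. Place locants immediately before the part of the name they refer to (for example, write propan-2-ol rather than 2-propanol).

5-ethyloct-2-enoic acid

The longest chain bearing the –COOH group and the multiple bond is 8 carbons long (octane).
The highest-priority functional group is a carboxylic acid (terminal –COOH), so the name ends in -oic acid.
The chain contains a C=C double bond, so the unsaturation ending is -ene.
Choose the numbering such that the carboxylic acid carbon is C-1 by definition.
With this numbering: the double bond between C-2 and C-3; an ethyl group at C-5.
Assembling the pieces gives 5-ethyloct-2-enoic acid.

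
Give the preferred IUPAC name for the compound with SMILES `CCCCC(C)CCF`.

1-fluoro-3-methylheptane

The parent chain contains 7 carbons (heptane).
Number the chain so that the substituent locant set {1,3} is lower than {5,7} at the first point of difference.
This places a fluoro group at C-1; a methyl group at C-3.
Substituent prefixes are cited in alphabetical order (multiplying prefixes like di-/tri- are ignored for ordering).
The name is 1-fluoro-3-methylheptane.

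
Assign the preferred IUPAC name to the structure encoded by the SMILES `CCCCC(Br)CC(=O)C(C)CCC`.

Counting along the main chain through the carbonyl gives 11 carbons: the parent is undecane.
The highest-priority functional group is a ketone (C=O on an internal carbon), so the name ends in -one.
The numbering direction is chosen so that numbering from this end puts the carbonyl group at C-5 rather than C-7.
That gives the carbonyl at C-5; a bromo group at C-7; a methyl group at C-4.
Prefixes are listed alphabetically: bromo, methyl.
Putting it together: 7-bromo-4-methylundecan-5-one.

7-bromo-4-methylundecan-5-one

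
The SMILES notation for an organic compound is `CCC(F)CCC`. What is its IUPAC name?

The longest continuous carbon chain has 6 atoms, so the parent hydride is hexane.
Choose the numbering such that the substituent locant set {3} is lower than {4} at the first point of difference.
That gives a fluoro group at C-3.
Putting it together: 3-fluorohexane.

3-fluorohexane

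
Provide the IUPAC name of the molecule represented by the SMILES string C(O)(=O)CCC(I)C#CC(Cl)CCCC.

Counting along the main chain through the –COOH group and the multiple bond gives 11 carbons: the parent is undecane.
A carboxylic acid (terminal –COOH) is the principal characteristic group, giving the suffix -oic acid.
A C≡C triple bond in the chain gives the infix -yne-.
The numbering direction is chosen so that the carboxylic acid carbon is C-1 by definition.
That gives the triple bond between C-5 and C-6; a chloro group at C-7; an iodo group at C-4.
Substituent prefixes are cited in alphabetical order (multiplying prefixes like di-/tri- are ignored for ordering).
Assembling the pieces gives 7-chloro-4-iodoundec-5-ynoic acid.

7-chloro-4-iodoundec-5-ynoic acid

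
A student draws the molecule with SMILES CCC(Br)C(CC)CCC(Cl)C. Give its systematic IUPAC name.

The longest carbon chain is 8 atoms: the parent is octane.
Choose the numbering such that the substituent locant set {2,5,6} is lower than {3,4,7} at the first point of difference.
This places a bromo group at C-6; a chloro group at C-2; an ethyl group at C-5.
The substituents are ordered alphabetically, ignoring any di-/tri- multipliers.
Putting it together: 6-bromo-2-chloro-5-ethyloctane.

6-bromo-2-chloro-5-ethyloctane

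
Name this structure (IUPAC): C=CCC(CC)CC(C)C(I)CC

The longest carbon chain that includes the multiple bond has 9 carbons, so the parent hydride is nonane.
The chain contains a C=C double bond, so the unsaturation ending is -ene.
Number the chain so that numbering from this end puts the double bond at C-1 rather than C-8.
This places the double bond between C-1 and C-2; an ethyl group at C-4; an iodo group at C-7; a methyl group at C-6.
Prefixes are listed alphabetically: ethyl, iodo, methyl.
Assembling the pieces gives 4-ethyl-7-iodo-6-methylnon-1-ene.

4-ethyl-7-iodo-6-methylnon-1-ene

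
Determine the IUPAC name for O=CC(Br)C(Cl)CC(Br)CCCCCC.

The longest chain bearing the –CHO group is 11 carbons long (undecane).
The principal characteristic group is an aldehyde (terminal –CHO), named with the suffix -al.
The numbering direction is chosen so that the aldehyde carbon is C-1 by definition.
That gives bromo groups at C-2 and C-5; a chloro group at C-3.
The substituents are ordered alphabetically, ignoring any di-/tri- multipliers.
Putting it together: 2,5-dibromo-3-chloroundecanal.

2,5-dibromo-3-chloroundecanal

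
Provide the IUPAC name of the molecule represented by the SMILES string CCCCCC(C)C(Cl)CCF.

The parent chain contains 9 carbons (nonane).
The numbering direction is chosen so that the substituent locant set {1,3,4} is lower than {6,7,9} at the first point of difference.
That gives a chloro group at C-3; a fluoro group at C-1; a methyl group at C-4.
Substituent prefixes are cited in alphabetical order (multiplying prefixes like di-/tri- are ignored for ordering).
Putting it together: 3-chloro-1-fluoro-4-methylnonane.

3-chloro-1-fluoro-4-methylnonane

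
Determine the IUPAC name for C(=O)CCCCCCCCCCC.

Counting along the main chain through the –CHO group gives 12 carbons: the parent is dodecane.
An aldehyde (terminal –CHO) is the principal characteristic group, giving the suffix -al.
Number the chain so that the aldehyde carbon is C-1 by definition.
The name is dodecanal.

dodecanal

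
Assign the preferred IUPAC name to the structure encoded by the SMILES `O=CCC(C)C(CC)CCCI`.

4-ethyl-7-iodo-3-methylheptanal

The longest chain bearing the –CHO group is 7 carbons long (heptane).
The highest-priority functional group is an aldehyde (terminal –CHO), so the name ends in -al.
Number the chain so that the aldehyde carbon is C-1 by definition.
That gives an ethyl group at C-4; an iodo group at C-7; a methyl group at C-3.
Substituent prefixes are cited in alphabetical order (multiplying prefixes like di-/tri- are ignored for ordering).
Putting it together: 4-ethyl-7-iodo-3-methylheptanal.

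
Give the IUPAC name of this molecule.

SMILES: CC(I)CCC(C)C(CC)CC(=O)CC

The longest carbon chain that includes the carbonyl has 10 carbons, so the parent hydride is decane.
The highest-priority functional group is a ketone (C=O on an internal carbon), so the name ends in -one.
Number the chain so that numbering from this end puts the carbonyl group at C-3 rather than C-8.
With this numbering: the carbonyl at C-3; an ethyl group at C-5; an iodo group at C-9; a methyl group at C-6.
Substituent prefixes are cited in alphabetical order (multiplying prefixes like di-/tri- are ignored for ordering).
Assembling the pieces gives 5-ethyl-9-iodo-6-methyldecan-3-one.

5-ethyl-9-iodo-6-methyldecan-3-one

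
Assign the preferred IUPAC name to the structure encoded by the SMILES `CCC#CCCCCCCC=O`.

undec-8-ynal

Counting along the main chain through the –CHO group and the multiple bond gives 11 carbons: the parent is undecane.
An aldehyde (terminal –CHO) is the principal characteristic group, giving the suffix -al.
The chain contains a C≡C triple bond, so the unsaturation ending is -yne.
Choose the numbering such that the aldehyde carbon is C-1 by definition.
That gives the triple bond between C-8 and C-9.
Assembling the pieces gives undec-8-ynal.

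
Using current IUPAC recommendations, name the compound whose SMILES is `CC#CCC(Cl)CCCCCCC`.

Counting along the main chain through the multiple bond gives 12 carbons: the parent is dodecane.
A C≡C triple bond in the chain gives the infix -yne-.
Choose the numbering such that numbering from this end puts the triple bond at C-2 rather than C-10.
This places the triple bond between C-2 and C-3; a chloro group at C-5.
Putting it together: 5-chlorododec-2-yne.

5-chlorododec-2-yne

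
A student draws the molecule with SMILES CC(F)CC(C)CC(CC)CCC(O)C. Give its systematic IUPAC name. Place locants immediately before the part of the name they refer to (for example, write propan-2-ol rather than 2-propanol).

5-ethyl-9-fluoro-7-methyldecan-2-ol

Counting along the main chain through the –OH group gives 10 carbons: the parent is decane.
The highest-priority functional group is an alcohol (–OH), so the name ends in -ol.
Number the chain so that numbering from this end puts the hydroxyl group at C-2 rather than C-9.
That gives the hydroxyl at C-2; an ethyl group at C-5; a fluoro group at C-9; a methyl group at C-7.
The substituents are ordered alphabetically, ignoring any di-/tri- multipliers.
Assembling the pieces gives 5-ethyl-9-fluoro-7-methyldecan-2-ol.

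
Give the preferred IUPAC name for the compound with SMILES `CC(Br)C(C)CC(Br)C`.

The longest continuous carbon chain has 6 atoms, so the parent hydride is hexane.
Choose the numbering such that the substituent locant set {2,3,5} is lower than {2,4,5} at the first point of difference.
With this numbering: bromo groups at C-2 and C-5; a methyl group at C-3.
Prefixes are listed alphabetically: bromo, methyl.
The name is 2,5-dibromo-3-methylhexane.

2,5-dibromo-3-methylhexane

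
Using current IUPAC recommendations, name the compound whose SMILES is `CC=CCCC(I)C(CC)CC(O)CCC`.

6-ethyl-7-iodododec-10-en-4-ol

The longest carbon chain that includes the –OH group and the multiple bond has 12 carbons, so the parent hydride is dodecane.
The principal characteristic group is an alcohol (–OH), named with the suffix -ol.
A C=C double bond in the chain gives the infix -ene-.
Choose the numbering such that numbering from this end puts the hydroxyl group at C-4 rather than C-9.
With this numbering: the hydroxyl at C-4; the double bond between C-10 and C-11; an ethyl group at C-6; an iodo group at C-7.
The substituents are ordered alphabetically, ignoring any di-/tri- multipliers.
Assembling the pieces gives 6-ethyl-7-iodododec-10-en-4-ol.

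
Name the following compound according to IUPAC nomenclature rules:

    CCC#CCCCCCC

The longest chain bearing the multiple bond is 10 carbons long (decane).
A C≡C triple bond in the chain gives the infix -yne-.
The numbering direction is chosen so that numbering from this end puts the triple bond at C-3 rather than C-7.
With this numbering: the triple bond between C-3 and C-4.
Putting it together: dec-3-yne.

dec-3-yne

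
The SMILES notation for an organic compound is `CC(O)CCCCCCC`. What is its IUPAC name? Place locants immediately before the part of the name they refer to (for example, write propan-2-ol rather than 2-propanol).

nonan-2-ol

Counting along the main chain through the –OH group gives 9 carbons: the parent is nonane.
An alcohol (–OH) is the principal characteristic group, giving the suffix -ol.
The numbering direction is chosen so that numbering from this end puts the hydroxyl group at C-2 rather than C-8.
That gives the hydroxyl at C-2.
The name is nonan-2-ol.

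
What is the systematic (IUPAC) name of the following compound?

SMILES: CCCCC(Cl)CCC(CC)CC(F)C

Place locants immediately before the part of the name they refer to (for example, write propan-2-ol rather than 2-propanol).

The longest carbon chain is 11 atoms: the parent is undecane.
Choose the numbering such that the substituent locant set {2,4,7} is lower than {5,8,10} at the first point of difference.
With this numbering: a chloro group at C-7; an ethyl group at C-4; a fluoro group at C-2.
The substituents are ordered alphabetically, ignoring any di-/tri- multipliers.
Putting it together: 7-chloro-4-ethyl-2-fluoroundecane.

7-chloro-4-ethyl-2-fluoroundecane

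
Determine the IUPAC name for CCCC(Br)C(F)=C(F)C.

Counting along the main chain through the multiple bond gives 7 carbons: the parent is heptane.
There is one C=C double bond, indicated by the ending -ene.
Number the chain so that numbering from this end puts the double bond at C-2 rather than C-5.
That gives the double bond between C-2 and C-3; a bromo group at C-4; fluoro groups at C-2 and C-3.
Prefixes are listed alphabetically: bromo, fluoro.
Putting it together: 4-bromo-2,3-difluorohept-2-ene.

4-bromo-2,3-difluorohept-2-ene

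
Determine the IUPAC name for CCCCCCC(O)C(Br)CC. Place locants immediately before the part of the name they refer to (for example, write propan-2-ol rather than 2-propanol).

Counting along the main chain through the –OH group gives 10 carbons: the parent is decane.
The highest-priority functional group is an alcohol (–OH), so the name ends in -ol.
The numbering direction is chosen so that numbering from this end puts the hydroxyl group at C-4 rather than C-7.
That gives the hydroxyl at C-4; a bromo group at C-3.
Assembling the pieces gives 3-bromodecan-4-ol.

3-bromodecan-4-ol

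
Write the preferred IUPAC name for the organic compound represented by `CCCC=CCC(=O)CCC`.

Counting along the main chain through the carbonyl and the multiple bond gives 10 carbons: the parent is decane.
The principal characteristic group is a ketone (C=O on an internal carbon), named with the suffix -one.
There is one C=C double bond, indicated by the ending -ene.
Choose the numbering such that numbering from this end puts the carbonyl group at C-4 rather than C-7.
This places the carbonyl at C-4; the double bond between C-6 and C-7.
Assembling the pieces gives dec-6-en-4-one.

dec-6-en-4-one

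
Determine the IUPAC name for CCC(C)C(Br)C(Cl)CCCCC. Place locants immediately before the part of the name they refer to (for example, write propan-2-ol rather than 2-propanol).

4-bromo-5-chloro-3-methyldecane

The longest carbon chain is 10 atoms: the parent is decane.
The numbering direction is chosen so that the substituent locant set {3,4,5} is lower than {6,7,8} at the first point of difference.
With this numbering: a bromo group at C-4; a chloro group at C-5; a methyl group at C-3.
The substituents are ordered alphabetically, ignoring any di-/tri- multipliers.
The name is 4-bromo-5-chloro-3-methyldecane.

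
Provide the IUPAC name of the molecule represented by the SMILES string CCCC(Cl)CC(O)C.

Counting along the main chain through the –OH group gives 7 carbons: the parent is heptane.
The highest-priority functional group is an alcohol (–OH), so the name ends in -ol.
Choose the numbering such that numbering from this end puts the hydroxyl group at C-2 rather than C-6.
This places the hydroxyl at C-2; a chloro group at C-4.
Assembling the pieces gives 4-chloroheptan-2-ol.

4-chloroheptan-2-ol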